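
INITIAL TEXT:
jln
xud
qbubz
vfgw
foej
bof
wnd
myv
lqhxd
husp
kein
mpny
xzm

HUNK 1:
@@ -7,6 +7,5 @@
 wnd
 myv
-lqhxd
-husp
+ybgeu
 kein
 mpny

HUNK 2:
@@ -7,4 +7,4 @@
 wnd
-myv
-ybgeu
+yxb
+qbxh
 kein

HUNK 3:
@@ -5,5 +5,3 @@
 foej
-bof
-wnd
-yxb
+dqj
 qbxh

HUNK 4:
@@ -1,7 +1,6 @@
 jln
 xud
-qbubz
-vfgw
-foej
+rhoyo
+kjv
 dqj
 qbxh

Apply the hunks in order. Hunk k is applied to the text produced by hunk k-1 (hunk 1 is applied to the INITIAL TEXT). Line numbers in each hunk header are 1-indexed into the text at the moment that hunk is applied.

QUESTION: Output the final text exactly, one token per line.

Hunk 1: at line 7 remove [lqhxd,husp] add [ybgeu] -> 12 lines: jln xud qbubz vfgw foej bof wnd myv ybgeu kein mpny xzm
Hunk 2: at line 7 remove [myv,ybgeu] add [yxb,qbxh] -> 12 lines: jln xud qbubz vfgw foej bof wnd yxb qbxh kein mpny xzm
Hunk 3: at line 5 remove [bof,wnd,yxb] add [dqj] -> 10 lines: jln xud qbubz vfgw foej dqj qbxh kein mpny xzm
Hunk 4: at line 1 remove [qbubz,vfgw,foej] add [rhoyo,kjv] -> 9 lines: jln xud rhoyo kjv dqj qbxh kein mpny xzm

Answer: jln
xud
rhoyo
kjv
dqj
qbxh
kein
mpny
xzm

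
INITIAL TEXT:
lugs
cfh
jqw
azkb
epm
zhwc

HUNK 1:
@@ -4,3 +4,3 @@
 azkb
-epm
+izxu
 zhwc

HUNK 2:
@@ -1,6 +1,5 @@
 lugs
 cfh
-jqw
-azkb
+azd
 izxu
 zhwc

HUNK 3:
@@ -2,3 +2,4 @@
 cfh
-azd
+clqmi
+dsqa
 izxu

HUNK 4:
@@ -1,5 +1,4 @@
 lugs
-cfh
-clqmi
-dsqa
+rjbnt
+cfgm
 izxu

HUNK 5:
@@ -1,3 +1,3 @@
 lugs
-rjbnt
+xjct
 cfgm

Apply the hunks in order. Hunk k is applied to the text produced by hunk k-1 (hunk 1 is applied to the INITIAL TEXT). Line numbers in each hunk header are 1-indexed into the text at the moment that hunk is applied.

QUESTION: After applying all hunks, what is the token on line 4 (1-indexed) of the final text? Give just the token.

Hunk 1: at line 4 remove [epm] add [izxu] -> 6 lines: lugs cfh jqw azkb izxu zhwc
Hunk 2: at line 1 remove [jqw,azkb] add [azd] -> 5 lines: lugs cfh azd izxu zhwc
Hunk 3: at line 2 remove [azd] add [clqmi,dsqa] -> 6 lines: lugs cfh clqmi dsqa izxu zhwc
Hunk 4: at line 1 remove [cfh,clqmi,dsqa] add [rjbnt,cfgm] -> 5 lines: lugs rjbnt cfgm izxu zhwc
Hunk 5: at line 1 remove [rjbnt] add [xjct] -> 5 lines: lugs xjct cfgm izxu zhwc
Final line 4: izxu

Answer: izxu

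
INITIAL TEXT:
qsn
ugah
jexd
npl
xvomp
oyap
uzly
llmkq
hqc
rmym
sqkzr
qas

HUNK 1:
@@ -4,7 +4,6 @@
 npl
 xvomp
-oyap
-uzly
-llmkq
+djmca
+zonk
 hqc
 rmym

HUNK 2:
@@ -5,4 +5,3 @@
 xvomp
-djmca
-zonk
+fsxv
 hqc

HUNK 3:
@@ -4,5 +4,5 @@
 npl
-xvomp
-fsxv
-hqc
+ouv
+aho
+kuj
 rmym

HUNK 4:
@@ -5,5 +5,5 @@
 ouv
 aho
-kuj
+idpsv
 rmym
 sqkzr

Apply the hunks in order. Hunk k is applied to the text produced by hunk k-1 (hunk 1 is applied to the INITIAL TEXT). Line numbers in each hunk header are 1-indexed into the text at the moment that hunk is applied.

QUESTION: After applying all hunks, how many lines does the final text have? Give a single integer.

Hunk 1: at line 4 remove [oyap,uzly,llmkq] add [djmca,zonk] -> 11 lines: qsn ugah jexd npl xvomp djmca zonk hqc rmym sqkzr qas
Hunk 2: at line 5 remove [djmca,zonk] add [fsxv] -> 10 lines: qsn ugah jexd npl xvomp fsxv hqc rmym sqkzr qas
Hunk 3: at line 4 remove [xvomp,fsxv,hqc] add [ouv,aho,kuj] -> 10 lines: qsn ugah jexd npl ouv aho kuj rmym sqkzr qas
Hunk 4: at line 5 remove [kuj] add [idpsv] -> 10 lines: qsn ugah jexd npl ouv aho idpsv rmym sqkzr qas
Final line count: 10

Answer: 10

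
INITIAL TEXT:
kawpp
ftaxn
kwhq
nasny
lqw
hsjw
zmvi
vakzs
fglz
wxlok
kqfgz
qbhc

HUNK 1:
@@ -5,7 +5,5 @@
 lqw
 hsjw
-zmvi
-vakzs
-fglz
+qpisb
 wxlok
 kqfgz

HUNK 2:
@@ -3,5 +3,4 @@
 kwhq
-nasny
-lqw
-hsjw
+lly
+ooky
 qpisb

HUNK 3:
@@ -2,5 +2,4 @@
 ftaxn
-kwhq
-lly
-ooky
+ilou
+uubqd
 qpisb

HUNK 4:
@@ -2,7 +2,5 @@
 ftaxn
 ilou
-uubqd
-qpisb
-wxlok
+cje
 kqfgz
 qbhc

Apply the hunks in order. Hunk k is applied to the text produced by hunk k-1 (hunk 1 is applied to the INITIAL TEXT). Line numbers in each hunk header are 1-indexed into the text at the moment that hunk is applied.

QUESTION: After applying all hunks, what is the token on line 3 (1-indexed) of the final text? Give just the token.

Answer: ilou

Derivation:
Hunk 1: at line 5 remove [zmvi,vakzs,fglz] add [qpisb] -> 10 lines: kawpp ftaxn kwhq nasny lqw hsjw qpisb wxlok kqfgz qbhc
Hunk 2: at line 3 remove [nasny,lqw,hsjw] add [lly,ooky] -> 9 lines: kawpp ftaxn kwhq lly ooky qpisb wxlok kqfgz qbhc
Hunk 3: at line 2 remove [kwhq,lly,ooky] add [ilou,uubqd] -> 8 lines: kawpp ftaxn ilou uubqd qpisb wxlok kqfgz qbhc
Hunk 4: at line 2 remove [uubqd,qpisb,wxlok] add [cje] -> 6 lines: kawpp ftaxn ilou cje kqfgz qbhc
Final line 3: ilou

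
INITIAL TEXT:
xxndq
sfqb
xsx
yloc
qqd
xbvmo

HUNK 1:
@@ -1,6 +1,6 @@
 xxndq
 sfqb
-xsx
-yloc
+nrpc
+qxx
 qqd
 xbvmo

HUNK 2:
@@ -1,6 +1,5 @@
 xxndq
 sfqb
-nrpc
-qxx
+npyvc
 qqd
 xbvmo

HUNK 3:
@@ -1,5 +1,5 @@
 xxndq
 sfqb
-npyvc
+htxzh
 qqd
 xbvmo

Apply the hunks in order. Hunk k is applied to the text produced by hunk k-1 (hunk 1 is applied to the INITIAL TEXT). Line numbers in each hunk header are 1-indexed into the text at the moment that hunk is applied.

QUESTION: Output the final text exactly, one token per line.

Answer: xxndq
sfqb
htxzh
qqd
xbvmo

Derivation:
Hunk 1: at line 1 remove [xsx,yloc] add [nrpc,qxx] -> 6 lines: xxndq sfqb nrpc qxx qqd xbvmo
Hunk 2: at line 1 remove [nrpc,qxx] add [npyvc] -> 5 lines: xxndq sfqb npyvc qqd xbvmo
Hunk 3: at line 1 remove [npyvc] add [htxzh] -> 5 lines: xxndq sfqb htxzh qqd xbvmo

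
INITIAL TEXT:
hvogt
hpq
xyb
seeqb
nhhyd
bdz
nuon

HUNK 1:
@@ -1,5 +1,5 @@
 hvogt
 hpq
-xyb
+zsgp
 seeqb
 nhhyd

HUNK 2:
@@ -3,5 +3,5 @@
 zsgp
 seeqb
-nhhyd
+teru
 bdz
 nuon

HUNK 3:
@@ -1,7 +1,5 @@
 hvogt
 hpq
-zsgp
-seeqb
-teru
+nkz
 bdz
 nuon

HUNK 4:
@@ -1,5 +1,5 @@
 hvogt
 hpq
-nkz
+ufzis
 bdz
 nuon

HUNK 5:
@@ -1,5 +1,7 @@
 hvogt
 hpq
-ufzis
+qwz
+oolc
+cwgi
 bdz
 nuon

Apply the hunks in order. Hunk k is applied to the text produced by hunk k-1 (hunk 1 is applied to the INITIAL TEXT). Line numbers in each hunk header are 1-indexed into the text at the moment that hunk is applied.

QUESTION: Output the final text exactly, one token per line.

Answer: hvogt
hpq
qwz
oolc
cwgi
bdz
nuon

Derivation:
Hunk 1: at line 1 remove [xyb] add [zsgp] -> 7 lines: hvogt hpq zsgp seeqb nhhyd bdz nuon
Hunk 2: at line 3 remove [nhhyd] add [teru] -> 7 lines: hvogt hpq zsgp seeqb teru bdz nuon
Hunk 3: at line 1 remove [zsgp,seeqb,teru] add [nkz] -> 5 lines: hvogt hpq nkz bdz nuon
Hunk 4: at line 1 remove [nkz] add [ufzis] -> 5 lines: hvogt hpq ufzis bdz nuon
Hunk 5: at line 1 remove [ufzis] add [qwz,oolc,cwgi] -> 7 lines: hvogt hpq qwz oolc cwgi bdz nuon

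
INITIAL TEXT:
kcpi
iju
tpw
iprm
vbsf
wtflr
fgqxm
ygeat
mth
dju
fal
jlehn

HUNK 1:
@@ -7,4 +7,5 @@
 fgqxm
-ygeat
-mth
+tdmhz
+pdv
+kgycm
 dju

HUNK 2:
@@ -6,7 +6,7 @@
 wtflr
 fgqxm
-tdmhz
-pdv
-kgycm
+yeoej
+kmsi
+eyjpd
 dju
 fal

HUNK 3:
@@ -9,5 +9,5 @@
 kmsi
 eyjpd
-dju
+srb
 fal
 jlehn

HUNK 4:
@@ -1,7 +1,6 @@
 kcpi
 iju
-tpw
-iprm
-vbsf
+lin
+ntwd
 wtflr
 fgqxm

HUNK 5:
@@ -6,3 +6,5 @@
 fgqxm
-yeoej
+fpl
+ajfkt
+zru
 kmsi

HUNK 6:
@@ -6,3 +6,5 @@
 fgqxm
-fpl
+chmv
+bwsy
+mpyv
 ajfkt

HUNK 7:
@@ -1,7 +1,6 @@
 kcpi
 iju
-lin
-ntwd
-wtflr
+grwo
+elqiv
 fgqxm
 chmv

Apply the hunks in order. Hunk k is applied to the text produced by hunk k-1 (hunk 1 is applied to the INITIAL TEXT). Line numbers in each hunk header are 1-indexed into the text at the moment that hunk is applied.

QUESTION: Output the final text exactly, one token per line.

Hunk 1: at line 7 remove [ygeat,mth] add [tdmhz,pdv,kgycm] -> 13 lines: kcpi iju tpw iprm vbsf wtflr fgqxm tdmhz pdv kgycm dju fal jlehn
Hunk 2: at line 6 remove [tdmhz,pdv,kgycm] add [yeoej,kmsi,eyjpd] -> 13 lines: kcpi iju tpw iprm vbsf wtflr fgqxm yeoej kmsi eyjpd dju fal jlehn
Hunk 3: at line 9 remove [dju] add [srb] -> 13 lines: kcpi iju tpw iprm vbsf wtflr fgqxm yeoej kmsi eyjpd srb fal jlehn
Hunk 4: at line 1 remove [tpw,iprm,vbsf] add [lin,ntwd] -> 12 lines: kcpi iju lin ntwd wtflr fgqxm yeoej kmsi eyjpd srb fal jlehn
Hunk 5: at line 6 remove [yeoej] add [fpl,ajfkt,zru] -> 14 lines: kcpi iju lin ntwd wtflr fgqxm fpl ajfkt zru kmsi eyjpd srb fal jlehn
Hunk 6: at line 6 remove [fpl] add [chmv,bwsy,mpyv] -> 16 lines: kcpi iju lin ntwd wtflr fgqxm chmv bwsy mpyv ajfkt zru kmsi eyjpd srb fal jlehn
Hunk 7: at line 1 remove [lin,ntwd,wtflr] add [grwo,elqiv] -> 15 lines: kcpi iju grwo elqiv fgqxm chmv bwsy mpyv ajfkt zru kmsi eyjpd srb fal jlehn

Answer: kcpi
iju
grwo
elqiv
fgqxm
chmv
bwsy
mpyv
ajfkt
zru
kmsi
eyjpd
srb
fal
jlehn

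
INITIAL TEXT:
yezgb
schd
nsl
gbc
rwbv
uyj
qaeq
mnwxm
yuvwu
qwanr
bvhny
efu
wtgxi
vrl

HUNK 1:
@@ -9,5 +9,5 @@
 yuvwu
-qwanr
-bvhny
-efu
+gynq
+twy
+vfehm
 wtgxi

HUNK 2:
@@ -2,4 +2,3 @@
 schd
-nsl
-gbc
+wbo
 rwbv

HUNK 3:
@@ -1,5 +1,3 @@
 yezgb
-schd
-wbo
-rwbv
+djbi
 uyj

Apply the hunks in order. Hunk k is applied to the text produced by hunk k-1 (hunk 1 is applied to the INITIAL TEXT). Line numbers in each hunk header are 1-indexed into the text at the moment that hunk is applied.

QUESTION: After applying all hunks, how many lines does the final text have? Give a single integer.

Answer: 11

Derivation:
Hunk 1: at line 9 remove [qwanr,bvhny,efu] add [gynq,twy,vfehm] -> 14 lines: yezgb schd nsl gbc rwbv uyj qaeq mnwxm yuvwu gynq twy vfehm wtgxi vrl
Hunk 2: at line 2 remove [nsl,gbc] add [wbo] -> 13 lines: yezgb schd wbo rwbv uyj qaeq mnwxm yuvwu gynq twy vfehm wtgxi vrl
Hunk 3: at line 1 remove [schd,wbo,rwbv] add [djbi] -> 11 lines: yezgb djbi uyj qaeq mnwxm yuvwu gynq twy vfehm wtgxi vrl
Final line count: 11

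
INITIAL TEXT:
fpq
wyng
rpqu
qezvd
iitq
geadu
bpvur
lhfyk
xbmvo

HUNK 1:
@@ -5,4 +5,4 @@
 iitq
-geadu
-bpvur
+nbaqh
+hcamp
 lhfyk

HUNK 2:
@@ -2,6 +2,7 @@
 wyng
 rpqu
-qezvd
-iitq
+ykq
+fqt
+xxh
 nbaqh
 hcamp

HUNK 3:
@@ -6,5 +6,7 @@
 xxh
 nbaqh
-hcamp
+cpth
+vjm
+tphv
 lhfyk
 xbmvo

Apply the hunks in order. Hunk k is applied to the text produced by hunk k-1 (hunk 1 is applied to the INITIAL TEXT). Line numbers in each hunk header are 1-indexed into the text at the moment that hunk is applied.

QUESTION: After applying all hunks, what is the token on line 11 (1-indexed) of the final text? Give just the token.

Hunk 1: at line 5 remove [geadu,bpvur] add [nbaqh,hcamp] -> 9 lines: fpq wyng rpqu qezvd iitq nbaqh hcamp lhfyk xbmvo
Hunk 2: at line 2 remove [qezvd,iitq] add [ykq,fqt,xxh] -> 10 lines: fpq wyng rpqu ykq fqt xxh nbaqh hcamp lhfyk xbmvo
Hunk 3: at line 6 remove [hcamp] add [cpth,vjm,tphv] -> 12 lines: fpq wyng rpqu ykq fqt xxh nbaqh cpth vjm tphv lhfyk xbmvo
Final line 11: lhfyk

Answer: lhfyk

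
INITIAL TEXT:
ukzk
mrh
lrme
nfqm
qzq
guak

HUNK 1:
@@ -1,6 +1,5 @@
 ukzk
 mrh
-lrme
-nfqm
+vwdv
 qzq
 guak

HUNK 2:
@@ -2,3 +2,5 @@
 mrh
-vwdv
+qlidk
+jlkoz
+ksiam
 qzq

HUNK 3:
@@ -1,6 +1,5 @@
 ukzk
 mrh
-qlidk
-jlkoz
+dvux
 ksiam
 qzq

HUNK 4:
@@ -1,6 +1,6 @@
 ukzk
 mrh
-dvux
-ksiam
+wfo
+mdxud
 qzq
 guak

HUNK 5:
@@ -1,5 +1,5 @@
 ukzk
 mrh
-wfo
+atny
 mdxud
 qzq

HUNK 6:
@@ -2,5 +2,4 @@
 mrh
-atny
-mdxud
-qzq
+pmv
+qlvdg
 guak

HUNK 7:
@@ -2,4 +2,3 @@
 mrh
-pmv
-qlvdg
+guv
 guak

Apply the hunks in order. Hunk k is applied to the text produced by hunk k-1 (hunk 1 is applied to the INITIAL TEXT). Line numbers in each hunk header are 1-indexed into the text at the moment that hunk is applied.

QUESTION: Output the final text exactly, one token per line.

Answer: ukzk
mrh
guv
guak

Derivation:
Hunk 1: at line 1 remove [lrme,nfqm] add [vwdv] -> 5 lines: ukzk mrh vwdv qzq guak
Hunk 2: at line 2 remove [vwdv] add [qlidk,jlkoz,ksiam] -> 7 lines: ukzk mrh qlidk jlkoz ksiam qzq guak
Hunk 3: at line 1 remove [qlidk,jlkoz] add [dvux] -> 6 lines: ukzk mrh dvux ksiam qzq guak
Hunk 4: at line 1 remove [dvux,ksiam] add [wfo,mdxud] -> 6 lines: ukzk mrh wfo mdxud qzq guak
Hunk 5: at line 1 remove [wfo] add [atny] -> 6 lines: ukzk mrh atny mdxud qzq guak
Hunk 6: at line 2 remove [atny,mdxud,qzq] add [pmv,qlvdg] -> 5 lines: ukzk mrh pmv qlvdg guak
Hunk 7: at line 2 remove [pmv,qlvdg] add [guv] -> 4 lines: ukzk mrh guv guak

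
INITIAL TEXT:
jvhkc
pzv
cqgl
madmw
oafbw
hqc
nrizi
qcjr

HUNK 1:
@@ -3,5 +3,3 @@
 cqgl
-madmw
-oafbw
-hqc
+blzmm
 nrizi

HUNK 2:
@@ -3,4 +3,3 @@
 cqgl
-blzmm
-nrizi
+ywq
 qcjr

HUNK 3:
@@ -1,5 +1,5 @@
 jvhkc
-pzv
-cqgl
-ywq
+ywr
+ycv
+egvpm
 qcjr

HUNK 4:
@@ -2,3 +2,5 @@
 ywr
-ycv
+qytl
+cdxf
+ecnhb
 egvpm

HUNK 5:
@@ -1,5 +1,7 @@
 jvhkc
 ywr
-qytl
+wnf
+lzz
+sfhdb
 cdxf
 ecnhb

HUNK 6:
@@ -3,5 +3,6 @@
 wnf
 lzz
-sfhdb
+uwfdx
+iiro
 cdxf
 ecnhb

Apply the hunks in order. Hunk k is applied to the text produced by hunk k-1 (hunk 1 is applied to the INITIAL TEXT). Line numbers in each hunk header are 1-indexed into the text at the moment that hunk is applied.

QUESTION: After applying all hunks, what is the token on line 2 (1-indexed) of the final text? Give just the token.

Hunk 1: at line 3 remove [madmw,oafbw,hqc] add [blzmm] -> 6 lines: jvhkc pzv cqgl blzmm nrizi qcjr
Hunk 2: at line 3 remove [blzmm,nrizi] add [ywq] -> 5 lines: jvhkc pzv cqgl ywq qcjr
Hunk 3: at line 1 remove [pzv,cqgl,ywq] add [ywr,ycv,egvpm] -> 5 lines: jvhkc ywr ycv egvpm qcjr
Hunk 4: at line 2 remove [ycv] add [qytl,cdxf,ecnhb] -> 7 lines: jvhkc ywr qytl cdxf ecnhb egvpm qcjr
Hunk 5: at line 1 remove [qytl] add [wnf,lzz,sfhdb] -> 9 lines: jvhkc ywr wnf lzz sfhdb cdxf ecnhb egvpm qcjr
Hunk 6: at line 3 remove [sfhdb] add [uwfdx,iiro] -> 10 lines: jvhkc ywr wnf lzz uwfdx iiro cdxf ecnhb egvpm qcjr
Final line 2: ywr

Answer: ywr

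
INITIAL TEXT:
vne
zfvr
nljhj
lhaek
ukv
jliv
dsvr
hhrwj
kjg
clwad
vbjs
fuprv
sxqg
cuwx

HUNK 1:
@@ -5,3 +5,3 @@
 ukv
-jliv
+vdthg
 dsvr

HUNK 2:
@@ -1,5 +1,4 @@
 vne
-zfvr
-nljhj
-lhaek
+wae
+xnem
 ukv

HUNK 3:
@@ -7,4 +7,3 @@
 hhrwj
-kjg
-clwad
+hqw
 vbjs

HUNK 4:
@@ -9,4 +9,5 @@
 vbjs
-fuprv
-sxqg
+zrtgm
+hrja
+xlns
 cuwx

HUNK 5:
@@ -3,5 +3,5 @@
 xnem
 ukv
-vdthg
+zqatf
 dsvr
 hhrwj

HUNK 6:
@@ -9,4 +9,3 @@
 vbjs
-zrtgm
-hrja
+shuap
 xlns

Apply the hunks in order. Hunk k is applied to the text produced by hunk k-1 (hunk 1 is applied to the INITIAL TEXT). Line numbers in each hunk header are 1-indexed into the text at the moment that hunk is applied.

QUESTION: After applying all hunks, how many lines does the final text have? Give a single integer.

Answer: 12

Derivation:
Hunk 1: at line 5 remove [jliv] add [vdthg] -> 14 lines: vne zfvr nljhj lhaek ukv vdthg dsvr hhrwj kjg clwad vbjs fuprv sxqg cuwx
Hunk 2: at line 1 remove [zfvr,nljhj,lhaek] add [wae,xnem] -> 13 lines: vne wae xnem ukv vdthg dsvr hhrwj kjg clwad vbjs fuprv sxqg cuwx
Hunk 3: at line 7 remove [kjg,clwad] add [hqw] -> 12 lines: vne wae xnem ukv vdthg dsvr hhrwj hqw vbjs fuprv sxqg cuwx
Hunk 4: at line 9 remove [fuprv,sxqg] add [zrtgm,hrja,xlns] -> 13 lines: vne wae xnem ukv vdthg dsvr hhrwj hqw vbjs zrtgm hrja xlns cuwx
Hunk 5: at line 3 remove [vdthg] add [zqatf] -> 13 lines: vne wae xnem ukv zqatf dsvr hhrwj hqw vbjs zrtgm hrja xlns cuwx
Hunk 6: at line 9 remove [zrtgm,hrja] add [shuap] -> 12 lines: vne wae xnem ukv zqatf dsvr hhrwj hqw vbjs shuap xlns cuwx
Final line count: 12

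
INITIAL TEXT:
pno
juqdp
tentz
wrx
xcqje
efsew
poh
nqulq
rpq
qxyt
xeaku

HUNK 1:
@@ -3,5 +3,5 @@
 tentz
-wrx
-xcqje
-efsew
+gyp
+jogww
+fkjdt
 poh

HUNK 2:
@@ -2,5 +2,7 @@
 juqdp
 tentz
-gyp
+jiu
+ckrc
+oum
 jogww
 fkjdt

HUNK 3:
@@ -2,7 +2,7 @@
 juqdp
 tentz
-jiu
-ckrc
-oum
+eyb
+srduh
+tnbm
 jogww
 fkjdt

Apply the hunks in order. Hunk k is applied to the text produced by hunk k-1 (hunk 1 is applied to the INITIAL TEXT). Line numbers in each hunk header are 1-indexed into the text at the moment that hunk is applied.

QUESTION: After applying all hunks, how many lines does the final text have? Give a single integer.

Answer: 13

Derivation:
Hunk 1: at line 3 remove [wrx,xcqje,efsew] add [gyp,jogww,fkjdt] -> 11 lines: pno juqdp tentz gyp jogww fkjdt poh nqulq rpq qxyt xeaku
Hunk 2: at line 2 remove [gyp] add [jiu,ckrc,oum] -> 13 lines: pno juqdp tentz jiu ckrc oum jogww fkjdt poh nqulq rpq qxyt xeaku
Hunk 3: at line 2 remove [jiu,ckrc,oum] add [eyb,srduh,tnbm] -> 13 lines: pno juqdp tentz eyb srduh tnbm jogww fkjdt poh nqulq rpq qxyt xeaku
Final line count: 13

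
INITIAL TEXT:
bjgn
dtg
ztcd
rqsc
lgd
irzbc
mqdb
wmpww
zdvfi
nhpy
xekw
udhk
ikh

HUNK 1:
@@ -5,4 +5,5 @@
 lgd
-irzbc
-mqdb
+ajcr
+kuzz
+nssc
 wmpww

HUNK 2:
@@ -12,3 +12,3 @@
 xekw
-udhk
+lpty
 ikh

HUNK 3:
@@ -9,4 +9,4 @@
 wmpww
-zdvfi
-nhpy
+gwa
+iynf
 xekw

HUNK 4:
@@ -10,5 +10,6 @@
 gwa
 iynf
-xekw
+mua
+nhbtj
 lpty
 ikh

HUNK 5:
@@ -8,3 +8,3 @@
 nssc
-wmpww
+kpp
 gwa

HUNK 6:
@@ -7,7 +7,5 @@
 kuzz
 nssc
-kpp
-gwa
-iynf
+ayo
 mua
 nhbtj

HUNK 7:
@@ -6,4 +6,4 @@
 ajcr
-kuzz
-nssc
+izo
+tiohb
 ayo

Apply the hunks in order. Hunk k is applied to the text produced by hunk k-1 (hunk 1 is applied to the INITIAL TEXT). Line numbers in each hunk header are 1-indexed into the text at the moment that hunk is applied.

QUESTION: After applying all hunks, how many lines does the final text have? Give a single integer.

Answer: 13

Derivation:
Hunk 1: at line 5 remove [irzbc,mqdb] add [ajcr,kuzz,nssc] -> 14 lines: bjgn dtg ztcd rqsc lgd ajcr kuzz nssc wmpww zdvfi nhpy xekw udhk ikh
Hunk 2: at line 12 remove [udhk] add [lpty] -> 14 lines: bjgn dtg ztcd rqsc lgd ajcr kuzz nssc wmpww zdvfi nhpy xekw lpty ikh
Hunk 3: at line 9 remove [zdvfi,nhpy] add [gwa,iynf] -> 14 lines: bjgn dtg ztcd rqsc lgd ajcr kuzz nssc wmpww gwa iynf xekw lpty ikh
Hunk 4: at line 10 remove [xekw] add [mua,nhbtj] -> 15 lines: bjgn dtg ztcd rqsc lgd ajcr kuzz nssc wmpww gwa iynf mua nhbtj lpty ikh
Hunk 5: at line 8 remove [wmpww] add [kpp] -> 15 lines: bjgn dtg ztcd rqsc lgd ajcr kuzz nssc kpp gwa iynf mua nhbtj lpty ikh
Hunk 6: at line 7 remove [kpp,gwa,iynf] add [ayo] -> 13 lines: bjgn dtg ztcd rqsc lgd ajcr kuzz nssc ayo mua nhbtj lpty ikh
Hunk 7: at line 6 remove [kuzz,nssc] add [izo,tiohb] -> 13 lines: bjgn dtg ztcd rqsc lgd ajcr izo tiohb ayo mua nhbtj lpty ikh
Final line count: 13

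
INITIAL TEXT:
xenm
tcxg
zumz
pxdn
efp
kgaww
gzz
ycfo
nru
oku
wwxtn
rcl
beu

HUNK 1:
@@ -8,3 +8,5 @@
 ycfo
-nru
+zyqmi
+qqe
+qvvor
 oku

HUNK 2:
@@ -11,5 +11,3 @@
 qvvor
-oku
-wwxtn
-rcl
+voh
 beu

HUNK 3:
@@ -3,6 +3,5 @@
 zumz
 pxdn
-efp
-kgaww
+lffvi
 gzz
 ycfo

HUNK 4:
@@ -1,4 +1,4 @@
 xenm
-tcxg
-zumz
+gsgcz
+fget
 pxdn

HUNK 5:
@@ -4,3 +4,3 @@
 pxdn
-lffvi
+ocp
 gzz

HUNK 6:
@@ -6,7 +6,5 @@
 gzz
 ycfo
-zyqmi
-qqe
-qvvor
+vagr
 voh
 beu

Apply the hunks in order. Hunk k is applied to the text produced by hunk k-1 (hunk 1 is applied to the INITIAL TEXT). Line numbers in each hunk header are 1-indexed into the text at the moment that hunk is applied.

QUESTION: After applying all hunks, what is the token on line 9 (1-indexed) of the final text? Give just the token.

Answer: voh

Derivation:
Hunk 1: at line 8 remove [nru] add [zyqmi,qqe,qvvor] -> 15 lines: xenm tcxg zumz pxdn efp kgaww gzz ycfo zyqmi qqe qvvor oku wwxtn rcl beu
Hunk 2: at line 11 remove [oku,wwxtn,rcl] add [voh] -> 13 lines: xenm tcxg zumz pxdn efp kgaww gzz ycfo zyqmi qqe qvvor voh beu
Hunk 3: at line 3 remove [efp,kgaww] add [lffvi] -> 12 lines: xenm tcxg zumz pxdn lffvi gzz ycfo zyqmi qqe qvvor voh beu
Hunk 4: at line 1 remove [tcxg,zumz] add [gsgcz,fget] -> 12 lines: xenm gsgcz fget pxdn lffvi gzz ycfo zyqmi qqe qvvor voh beu
Hunk 5: at line 4 remove [lffvi] add [ocp] -> 12 lines: xenm gsgcz fget pxdn ocp gzz ycfo zyqmi qqe qvvor voh beu
Hunk 6: at line 6 remove [zyqmi,qqe,qvvor] add [vagr] -> 10 lines: xenm gsgcz fget pxdn ocp gzz ycfo vagr voh beu
Final line 9: voh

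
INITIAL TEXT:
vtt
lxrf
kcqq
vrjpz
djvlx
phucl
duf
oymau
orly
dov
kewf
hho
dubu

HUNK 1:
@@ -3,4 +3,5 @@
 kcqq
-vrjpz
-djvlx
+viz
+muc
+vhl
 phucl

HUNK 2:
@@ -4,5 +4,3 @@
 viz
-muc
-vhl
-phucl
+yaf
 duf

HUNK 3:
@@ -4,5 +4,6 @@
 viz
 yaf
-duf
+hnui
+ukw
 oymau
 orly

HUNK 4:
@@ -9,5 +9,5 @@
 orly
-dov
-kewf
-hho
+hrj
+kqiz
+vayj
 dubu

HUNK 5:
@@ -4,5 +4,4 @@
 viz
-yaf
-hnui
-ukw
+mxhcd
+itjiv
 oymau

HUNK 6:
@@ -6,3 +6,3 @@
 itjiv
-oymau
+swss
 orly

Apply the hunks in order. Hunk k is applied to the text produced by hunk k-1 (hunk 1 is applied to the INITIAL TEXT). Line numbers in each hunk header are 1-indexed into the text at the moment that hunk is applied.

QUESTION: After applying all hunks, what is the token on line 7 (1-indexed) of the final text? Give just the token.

Answer: swss

Derivation:
Hunk 1: at line 3 remove [vrjpz,djvlx] add [viz,muc,vhl] -> 14 lines: vtt lxrf kcqq viz muc vhl phucl duf oymau orly dov kewf hho dubu
Hunk 2: at line 4 remove [muc,vhl,phucl] add [yaf] -> 12 lines: vtt lxrf kcqq viz yaf duf oymau orly dov kewf hho dubu
Hunk 3: at line 4 remove [duf] add [hnui,ukw] -> 13 lines: vtt lxrf kcqq viz yaf hnui ukw oymau orly dov kewf hho dubu
Hunk 4: at line 9 remove [dov,kewf,hho] add [hrj,kqiz,vayj] -> 13 lines: vtt lxrf kcqq viz yaf hnui ukw oymau orly hrj kqiz vayj dubu
Hunk 5: at line 4 remove [yaf,hnui,ukw] add [mxhcd,itjiv] -> 12 lines: vtt lxrf kcqq viz mxhcd itjiv oymau orly hrj kqiz vayj dubu
Hunk 6: at line 6 remove [oymau] add [swss] -> 12 lines: vtt lxrf kcqq viz mxhcd itjiv swss orly hrj kqiz vayj dubu
Final line 7: swss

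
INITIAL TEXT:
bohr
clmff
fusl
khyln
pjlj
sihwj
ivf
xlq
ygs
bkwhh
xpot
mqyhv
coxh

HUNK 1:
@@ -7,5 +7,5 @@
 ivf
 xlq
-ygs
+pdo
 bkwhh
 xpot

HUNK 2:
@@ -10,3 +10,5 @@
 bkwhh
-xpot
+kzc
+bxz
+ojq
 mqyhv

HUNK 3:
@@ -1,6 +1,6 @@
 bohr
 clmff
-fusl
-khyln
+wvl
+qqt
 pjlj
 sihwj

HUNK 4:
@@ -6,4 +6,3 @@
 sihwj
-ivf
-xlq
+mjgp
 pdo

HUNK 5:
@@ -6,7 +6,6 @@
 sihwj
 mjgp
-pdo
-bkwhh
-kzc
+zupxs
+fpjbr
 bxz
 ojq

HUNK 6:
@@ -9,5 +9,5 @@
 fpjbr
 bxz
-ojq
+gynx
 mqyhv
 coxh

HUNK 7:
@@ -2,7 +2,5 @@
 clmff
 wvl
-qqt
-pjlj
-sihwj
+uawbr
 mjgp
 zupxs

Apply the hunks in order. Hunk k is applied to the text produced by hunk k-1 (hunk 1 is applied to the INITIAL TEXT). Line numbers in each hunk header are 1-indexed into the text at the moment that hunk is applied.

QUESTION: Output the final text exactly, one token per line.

Hunk 1: at line 7 remove [ygs] add [pdo] -> 13 lines: bohr clmff fusl khyln pjlj sihwj ivf xlq pdo bkwhh xpot mqyhv coxh
Hunk 2: at line 10 remove [xpot] add [kzc,bxz,ojq] -> 15 lines: bohr clmff fusl khyln pjlj sihwj ivf xlq pdo bkwhh kzc bxz ojq mqyhv coxh
Hunk 3: at line 1 remove [fusl,khyln] add [wvl,qqt] -> 15 lines: bohr clmff wvl qqt pjlj sihwj ivf xlq pdo bkwhh kzc bxz ojq mqyhv coxh
Hunk 4: at line 6 remove [ivf,xlq] add [mjgp] -> 14 lines: bohr clmff wvl qqt pjlj sihwj mjgp pdo bkwhh kzc bxz ojq mqyhv coxh
Hunk 5: at line 6 remove [pdo,bkwhh,kzc] add [zupxs,fpjbr] -> 13 lines: bohr clmff wvl qqt pjlj sihwj mjgp zupxs fpjbr bxz ojq mqyhv coxh
Hunk 6: at line 9 remove [ojq] add [gynx] -> 13 lines: bohr clmff wvl qqt pjlj sihwj mjgp zupxs fpjbr bxz gynx mqyhv coxh
Hunk 7: at line 2 remove [qqt,pjlj,sihwj] add [uawbr] -> 11 lines: bohr clmff wvl uawbr mjgp zupxs fpjbr bxz gynx mqyhv coxh

Answer: bohr
clmff
wvl
uawbr
mjgp
zupxs
fpjbr
bxz
gynx
mqyhv
coxh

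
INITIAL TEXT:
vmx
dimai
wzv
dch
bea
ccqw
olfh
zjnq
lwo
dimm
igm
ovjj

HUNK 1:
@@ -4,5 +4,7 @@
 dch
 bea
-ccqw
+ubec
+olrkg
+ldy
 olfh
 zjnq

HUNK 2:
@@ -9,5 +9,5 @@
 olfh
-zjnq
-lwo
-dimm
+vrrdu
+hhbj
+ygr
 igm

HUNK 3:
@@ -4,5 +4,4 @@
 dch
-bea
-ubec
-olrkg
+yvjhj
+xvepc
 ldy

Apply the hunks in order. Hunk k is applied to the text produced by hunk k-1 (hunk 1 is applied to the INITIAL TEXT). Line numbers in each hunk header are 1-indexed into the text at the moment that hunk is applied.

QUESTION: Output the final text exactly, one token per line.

Answer: vmx
dimai
wzv
dch
yvjhj
xvepc
ldy
olfh
vrrdu
hhbj
ygr
igm
ovjj

Derivation:
Hunk 1: at line 4 remove [ccqw] add [ubec,olrkg,ldy] -> 14 lines: vmx dimai wzv dch bea ubec olrkg ldy olfh zjnq lwo dimm igm ovjj
Hunk 2: at line 9 remove [zjnq,lwo,dimm] add [vrrdu,hhbj,ygr] -> 14 lines: vmx dimai wzv dch bea ubec olrkg ldy olfh vrrdu hhbj ygr igm ovjj
Hunk 3: at line 4 remove [bea,ubec,olrkg] add [yvjhj,xvepc] -> 13 lines: vmx dimai wzv dch yvjhj xvepc ldy olfh vrrdu hhbj ygr igm ovjj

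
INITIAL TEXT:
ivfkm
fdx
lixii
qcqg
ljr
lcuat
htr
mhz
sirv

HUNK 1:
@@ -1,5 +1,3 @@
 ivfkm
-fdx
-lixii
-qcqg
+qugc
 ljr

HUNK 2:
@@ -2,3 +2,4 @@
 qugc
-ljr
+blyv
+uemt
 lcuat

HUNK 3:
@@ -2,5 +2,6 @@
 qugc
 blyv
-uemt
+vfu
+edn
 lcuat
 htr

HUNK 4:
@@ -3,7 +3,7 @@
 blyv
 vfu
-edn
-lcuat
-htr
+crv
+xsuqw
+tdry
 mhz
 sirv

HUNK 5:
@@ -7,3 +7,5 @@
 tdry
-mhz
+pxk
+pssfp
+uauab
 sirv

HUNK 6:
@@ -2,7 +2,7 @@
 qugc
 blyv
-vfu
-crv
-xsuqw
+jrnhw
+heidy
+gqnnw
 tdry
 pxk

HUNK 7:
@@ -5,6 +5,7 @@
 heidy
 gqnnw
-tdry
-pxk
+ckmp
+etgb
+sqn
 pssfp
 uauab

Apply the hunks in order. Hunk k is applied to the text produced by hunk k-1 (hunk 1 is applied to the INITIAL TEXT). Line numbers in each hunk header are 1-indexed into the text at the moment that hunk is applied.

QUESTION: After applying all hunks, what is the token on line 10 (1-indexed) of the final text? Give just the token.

Answer: pssfp

Derivation:
Hunk 1: at line 1 remove [fdx,lixii,qcqg] add [qugc] -> 7 lines: ivfkm qugc ljr lcuat htr mhz sirv
Hunk 2: at line 2 remove [ljr] add [blyv,uemt] -> 8 lines: ivfkm qugc blyv uemt lcuat htr mhz sirv
Hunk 3: at line 2 remove [uemt] add [vfu,edn] -> 9 lines: ivfkm qugc blyv vfu edn lcuat htr mhz sirv
Hunk 4: at line 3 remove [edn,lcuat,htr] add [crv,xsuqw,tdry] -> 9 lines: ivfkm qugc blyv vfu crv xsuqw tdry mhz sirv
Hunk 5: at line 7 remove [mhz] add [pxk,pssfp,uauab] -> 11 lines: ivfkm qugc blyv vfu crv xsuqw tdry pxk pssfp uauab sirv
Hunk 6: at line 2 remove [vfu,crv,xsuqw] add [jrnhw,heidy,gqnnw] -> 11 lines: ivfkm qugc blyv jrnhw heidy gqnnw tdry pxk pssfp uauab sirv
Hunk 7: at line 5 remove [tdry,pxk] add [ckmp,etgb,sqn] -> 12 lines: ivfkm qugc blyv jrnhw heidy gqnnw ckmp etgb sqn pssfp uauab sirv
Final line 10: pssfp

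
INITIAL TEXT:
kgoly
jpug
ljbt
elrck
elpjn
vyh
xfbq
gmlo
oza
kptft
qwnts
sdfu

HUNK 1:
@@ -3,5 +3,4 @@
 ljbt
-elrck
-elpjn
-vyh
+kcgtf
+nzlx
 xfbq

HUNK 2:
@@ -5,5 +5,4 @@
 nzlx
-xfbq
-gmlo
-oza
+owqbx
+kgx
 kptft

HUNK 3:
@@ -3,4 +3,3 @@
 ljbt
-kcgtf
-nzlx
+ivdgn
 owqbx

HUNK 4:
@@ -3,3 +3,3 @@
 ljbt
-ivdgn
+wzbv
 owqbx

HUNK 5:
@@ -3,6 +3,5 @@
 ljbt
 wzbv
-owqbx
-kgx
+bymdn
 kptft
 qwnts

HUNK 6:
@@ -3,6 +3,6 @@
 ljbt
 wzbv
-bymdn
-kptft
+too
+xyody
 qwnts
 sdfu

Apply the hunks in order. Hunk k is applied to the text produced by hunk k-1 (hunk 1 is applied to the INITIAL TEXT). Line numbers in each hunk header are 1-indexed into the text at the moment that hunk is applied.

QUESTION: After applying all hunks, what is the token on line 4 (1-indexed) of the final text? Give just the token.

Hunk 1: at line 3 remove [elrck,elpjn,vyh] add [kcgtf,nzlx] -> 11 lines: kgoly jpug ljbt kcgtf nzlx xfbq gmlo oza kptft qwnts sdfu
Hunk 2: at line 5 remove [xfbq,gmlo,oza] add [owqbx,kgx] -> 10 lines: kgoly jpug ljbt kcgtf nzlx owqbx kgx kptft qwnts sdfu
Hunk 3: at line 3 remove [kcgtf,nzlx] add [ivdgn] -> 9 lines: kgoly jpug ljbt ivdgn owqbx kgx kptft qwnts sdfu
Hunk 4: at line 3 remove [ivdgn] add [wzbv] -> 9 lines: kgoly jpug ljbt wzbv owqbx kgx kptft qwnts sdfu
Hunk 5: at line 3 remove [owqbx,kgx] add [bymdn] -> 8 lines: kgoly jpug ljbt wzbv bymdn kptft qwnts sdfu
Hunk 6: at line 3 remove [bymdn,kptft] add [too,xyody] -> 8 lines: kgoly jpug ljbt wzbv too xyody qwnts sdfu
Final line 4: wzbv

Answer: wzbv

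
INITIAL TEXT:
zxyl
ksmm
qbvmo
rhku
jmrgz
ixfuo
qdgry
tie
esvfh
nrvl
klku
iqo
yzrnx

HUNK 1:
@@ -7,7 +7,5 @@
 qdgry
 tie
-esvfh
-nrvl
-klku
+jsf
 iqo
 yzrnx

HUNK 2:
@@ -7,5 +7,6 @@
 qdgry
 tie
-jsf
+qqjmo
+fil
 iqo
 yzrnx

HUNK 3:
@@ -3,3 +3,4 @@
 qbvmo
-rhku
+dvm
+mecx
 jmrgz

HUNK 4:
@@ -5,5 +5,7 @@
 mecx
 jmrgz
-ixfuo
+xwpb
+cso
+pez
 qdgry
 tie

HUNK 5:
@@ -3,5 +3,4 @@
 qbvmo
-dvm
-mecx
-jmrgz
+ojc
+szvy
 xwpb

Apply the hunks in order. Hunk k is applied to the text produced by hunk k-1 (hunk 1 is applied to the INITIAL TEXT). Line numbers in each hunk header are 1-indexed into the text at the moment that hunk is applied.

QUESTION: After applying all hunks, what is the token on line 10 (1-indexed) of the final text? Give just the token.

Answer: tie

Derivation:
Hunk 1: at line 7 remove [esvfh,nrvl,klku] add [jsf] -> 11 lines: zxyl ksmm qbvmo rhku jmrgz ixfuo qdgry tie jsf iqo yzrnx
Hunk 2: at line 7 remove [jsf] add [qqjmo,fil] -> 12 lines: zxyl ksmm qbvmo rhku jmrgz ixfuo qdgry tie qqjmo fil iqo yzrnx
Hunk 3: at line 3 remove [rhku] add [dvm,mecx] -> 13 lines: zxyl ksmm qbvmo dvm mecx jmrgz ixfuo qdgry tie qqjmo fil iqo yzrnx
Hunk 4: at line 5 remove [ixfuo] add [xwpb,cso,pez] -> 15 lines: zxyl ksmm qbvmo dvm mecx jmrgz xwpb cso pez qdgry tie qqjmo fil iqo yzrnx
Hunk 5: at line 3 remove [dvm,mecx,jmrgz] add [ojc,szvy] -> 14 lines: zxyl ksmm qbvmo ojc szvy xwpb cso pez qdgry tie qqjmo fil iqo yzrnx
Final line 10: tie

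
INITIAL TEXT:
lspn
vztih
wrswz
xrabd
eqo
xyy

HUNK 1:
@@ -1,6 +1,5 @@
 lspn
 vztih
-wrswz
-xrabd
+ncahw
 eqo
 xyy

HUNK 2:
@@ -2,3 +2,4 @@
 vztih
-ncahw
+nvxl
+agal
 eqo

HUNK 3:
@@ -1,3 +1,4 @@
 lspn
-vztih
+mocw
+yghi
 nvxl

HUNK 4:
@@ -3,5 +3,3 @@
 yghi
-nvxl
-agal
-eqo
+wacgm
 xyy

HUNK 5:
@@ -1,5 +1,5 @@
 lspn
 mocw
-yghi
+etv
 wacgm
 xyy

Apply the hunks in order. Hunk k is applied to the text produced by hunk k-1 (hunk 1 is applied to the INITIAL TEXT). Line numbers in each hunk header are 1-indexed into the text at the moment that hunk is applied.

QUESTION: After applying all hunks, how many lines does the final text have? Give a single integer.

Hunk 1: at line 1 remove [wrswz,xrabd] add [ncahw] -> 5 lines: lspn vztih ncahw eqo xyy
Hunk 2: at line 2 remove [ncahw] add [nvxl,agal] -> 6 lines: lspn vztih nvxl agal eqo xyy
Hunk 3: at line 1 remove [vztih] add [mocw,yghi] -> 7 lines: lspn mocw yghi nvxl agal eqo xyy
Hunk 4: at line 3 remove [nvxl,agal,eqo] add [wacgm] -> 5 lines: lspn mocw yghi wacgm xyy
Hunk 5: at line 1 remove [yghi] add [etv] -> 5 lines: lspn mocw etv wacgm xyy
Final line count: 5

Answer: 5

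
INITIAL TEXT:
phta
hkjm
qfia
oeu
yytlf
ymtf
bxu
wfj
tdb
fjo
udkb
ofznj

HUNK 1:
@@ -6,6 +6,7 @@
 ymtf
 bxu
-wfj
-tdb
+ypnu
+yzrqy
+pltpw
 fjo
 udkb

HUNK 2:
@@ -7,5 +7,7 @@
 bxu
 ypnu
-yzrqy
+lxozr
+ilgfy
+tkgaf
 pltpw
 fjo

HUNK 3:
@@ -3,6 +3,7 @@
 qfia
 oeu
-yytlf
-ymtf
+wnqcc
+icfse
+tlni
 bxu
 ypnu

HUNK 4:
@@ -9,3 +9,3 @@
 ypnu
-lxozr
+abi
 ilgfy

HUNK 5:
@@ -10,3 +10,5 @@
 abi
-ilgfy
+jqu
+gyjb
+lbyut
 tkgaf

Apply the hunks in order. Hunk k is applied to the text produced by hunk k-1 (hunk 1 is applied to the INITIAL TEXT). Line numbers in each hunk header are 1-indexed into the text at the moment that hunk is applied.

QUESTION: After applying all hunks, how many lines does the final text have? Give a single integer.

Hunk 1: at line 6 remove [wfj,tdb] add [ypnu,yzrqy,pltpw] -> 13 lines: phta hkjm qfia oeu yytlf ymtf bxu ypnu yzrqy pltpw fjo udkb ofznj
Hunk 2: at line 7 remove [yzrqy] add [lxozr,ilgfy,tkgaf] -> 15 lines: phta hkjm qfia oeu yytlf ymtf bxu ypnu lxozr ilgfy tkgaf pltpw fjo udkb ofznj
Hunk 3: at line 3 remove [yytlf,ymtf] add [wnqcc,icfse,tlni] -> 16 lines: phta hkjm qfia oeu wnqcc icfse tlni bxu ypnu lxozr ilgfy tkgaf pltpw fjo udkb ofznj
Hunk 4: at line 9 remove [lxozr] add [abi] -> 16 lines: phta hkjm qfia oeu wnqcc icfse tlni bxu ypnu abi ilgfy tkgaf pltpw fjo udkb ofznj
Hunk 5: at line 10 remove [ilgfy] add [jqu,gyjb,lbyut] -> 18 lines: phta hkjm qfia oeu wnqcc icfse tlni bxu ypnu abi jqu gyjb lbyut tkgaf pltpw fjo udkb ofznj
Final line count: 18

Answer: 18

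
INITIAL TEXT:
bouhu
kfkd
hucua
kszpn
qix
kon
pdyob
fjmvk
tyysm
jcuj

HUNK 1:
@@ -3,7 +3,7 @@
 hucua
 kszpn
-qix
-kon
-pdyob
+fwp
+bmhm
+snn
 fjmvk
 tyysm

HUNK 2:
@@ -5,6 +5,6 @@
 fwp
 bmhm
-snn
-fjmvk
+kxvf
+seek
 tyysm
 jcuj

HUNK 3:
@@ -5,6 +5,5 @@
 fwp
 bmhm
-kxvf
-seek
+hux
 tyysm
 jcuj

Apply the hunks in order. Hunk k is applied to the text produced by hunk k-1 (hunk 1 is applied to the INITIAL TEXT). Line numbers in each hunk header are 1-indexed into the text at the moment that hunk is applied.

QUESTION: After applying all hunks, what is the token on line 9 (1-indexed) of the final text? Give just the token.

Hunk 1: at line 3 remove [qix,kon,pdyob] add [fwp,bmhm,snn] -> 10 lines: bouhu kfkd hucua kszpn fwp bmhm snn fjmvk tyysm jcuj
Hunk 2: at line 5 remove [snn,fjmvk] add [kxvf,seek] -> 10 lines: bouhu kfkd hucua kszpn fwp bmhm kxvf seek tyysm jcuj
Hunk 3: at line 5 remove [kxvf,seek] add [hux] -> 9 lines: bouhu kfkd hucua kszpn fwp bmhm hux tyysm jcuj
Final line 9: jcuj

Answer: jcuj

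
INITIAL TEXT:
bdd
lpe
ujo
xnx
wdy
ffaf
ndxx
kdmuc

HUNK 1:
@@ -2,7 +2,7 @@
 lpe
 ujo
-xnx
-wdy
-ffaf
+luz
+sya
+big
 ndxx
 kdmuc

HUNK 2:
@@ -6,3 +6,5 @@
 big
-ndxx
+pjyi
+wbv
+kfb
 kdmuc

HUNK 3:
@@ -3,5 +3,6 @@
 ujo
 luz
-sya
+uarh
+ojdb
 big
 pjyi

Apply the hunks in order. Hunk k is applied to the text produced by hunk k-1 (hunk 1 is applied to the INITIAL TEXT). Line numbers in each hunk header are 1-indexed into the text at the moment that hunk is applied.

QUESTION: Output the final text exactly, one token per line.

Hunk 1: at line 2 remove [xnx,wdy,ffaf] add [luz,sya,big] -> 8 lines: bdd lpe ujo luz sya big ndxx kdmuc
Hunk 2: at line 6 remove [ndxx] add [pjyi,wbv,kfb] -> 10 lines: bdd lpe ujo luz sya big pjyi wbv kfb kdmuc
Hunk 3: at line 3 remove [sya] add [uarh,ojdb] -> 11 lines: bdd lpe ujo luz uarh ojdb big pjyi wbv kfb kdmuc

Answer: bdd
lpe
ujo
luz
uarh
ojdb
big
pjyi
wbv
kfb
kdmuc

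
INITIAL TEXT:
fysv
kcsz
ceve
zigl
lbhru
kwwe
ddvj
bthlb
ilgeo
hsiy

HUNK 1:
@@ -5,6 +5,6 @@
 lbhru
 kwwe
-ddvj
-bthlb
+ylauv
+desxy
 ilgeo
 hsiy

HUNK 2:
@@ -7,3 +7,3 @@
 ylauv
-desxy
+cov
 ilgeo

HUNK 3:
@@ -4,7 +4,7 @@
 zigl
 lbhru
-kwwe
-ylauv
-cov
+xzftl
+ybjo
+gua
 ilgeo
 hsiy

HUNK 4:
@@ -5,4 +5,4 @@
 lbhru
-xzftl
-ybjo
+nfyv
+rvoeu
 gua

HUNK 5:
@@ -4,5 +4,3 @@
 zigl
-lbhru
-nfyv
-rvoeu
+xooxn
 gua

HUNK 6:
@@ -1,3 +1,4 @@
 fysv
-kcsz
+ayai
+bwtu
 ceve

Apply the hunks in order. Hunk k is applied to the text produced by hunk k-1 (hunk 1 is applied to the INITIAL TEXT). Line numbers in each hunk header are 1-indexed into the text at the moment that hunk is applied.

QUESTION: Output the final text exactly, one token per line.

Hunk 1: at line 5 remove [ddvj,bthlb] add [ylauv,desxy] -> 10 lines: fysv kcsz ceve zigl lbhru kwwe ylauv desxy ilgeo hsiy
Hunk 2: at line 7 remove [desxy] add [cov] -> 10 lines: fysv kcsz ceve zigl lbhru kwwe ylauv cov ilgeo hsiy
Hunk 3: at line 4 remove [kwwe,ylauv,cov] add [xzftl,ybjo,gua] -> 10 lines: fysv kcsz ceve zigl lbhru xzftl ybjo gua ilgeo hsiy
Hunk 4: at line 5 remove [xzftl,ybjo] add [nfyv,rvoeu] -> 10 lines: fysv kcsz ceve zigl lbhru nfyv rvoeu gua ilgeo hsiy
Hunk 5: at line 4 remove [lbhru,nfyv,rvoeu] add [xooxn] -> 8 lines: fysv kcsz ceve zigl xooxn gua ilgeo hsiy
Hunk 6: at line 1 remove [kcsz] add [ayai,bwtu] -> 9 lines: fysv ayai bwtu ceve zigl xooxn gua ilgeo hsiy

Answer: fysv
ayai
bwtu
ceve
zigl
xooxn
gua
ilgeo
hsiy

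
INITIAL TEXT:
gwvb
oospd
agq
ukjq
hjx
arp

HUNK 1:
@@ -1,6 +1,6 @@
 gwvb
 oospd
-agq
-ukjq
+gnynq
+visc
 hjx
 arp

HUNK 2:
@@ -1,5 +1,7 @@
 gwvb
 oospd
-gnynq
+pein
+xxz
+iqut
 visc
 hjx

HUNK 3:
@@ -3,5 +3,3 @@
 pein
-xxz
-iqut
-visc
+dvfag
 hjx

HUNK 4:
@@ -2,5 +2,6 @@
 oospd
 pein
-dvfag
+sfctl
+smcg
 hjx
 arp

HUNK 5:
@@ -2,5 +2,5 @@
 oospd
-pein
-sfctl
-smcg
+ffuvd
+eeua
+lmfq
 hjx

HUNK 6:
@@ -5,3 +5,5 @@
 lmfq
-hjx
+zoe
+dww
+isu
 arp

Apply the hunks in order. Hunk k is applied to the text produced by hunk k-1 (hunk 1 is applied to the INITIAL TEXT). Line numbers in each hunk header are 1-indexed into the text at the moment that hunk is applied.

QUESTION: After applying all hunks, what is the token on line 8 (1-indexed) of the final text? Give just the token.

Answer: isu

Derivation:
Hunk 1: at line 1 remove [agq,ukjq] add [gnynq,visc] -> 6 lines: gwvb oospd gnynq visc hjx arp
Hunk 2: at line 1 remove [gnynq] add [pein,xxz,iqut] -> 8 lines: gwvb oospd pein xxz iqut visc hjx arp
Hunk 3: at line 3 remove [xxz,iqut,visc] add [dvfag] -> 6 lines: gwvb oospd pein dvfag hjx arp
Hunk 4: at line 2 remove [dvfag] add [sfctl,smcg] -> 7 lines: gwvb oospd pein sfctl smcg hjx arp
Hunk 5: at line 2 remove [pein,sfctl,smcg] add [ffuvd,eeua,lmfq] -> 7 lines: gwvb oospd ffuvd eeua lmfq hjx arp
Hunk 6: at line 5 remove [hjx] add [zoe,dww,isu] -> 9 lines: gwvb oospd ffuvd eeua lmfq zoe dww isu arp
Final line 8: isu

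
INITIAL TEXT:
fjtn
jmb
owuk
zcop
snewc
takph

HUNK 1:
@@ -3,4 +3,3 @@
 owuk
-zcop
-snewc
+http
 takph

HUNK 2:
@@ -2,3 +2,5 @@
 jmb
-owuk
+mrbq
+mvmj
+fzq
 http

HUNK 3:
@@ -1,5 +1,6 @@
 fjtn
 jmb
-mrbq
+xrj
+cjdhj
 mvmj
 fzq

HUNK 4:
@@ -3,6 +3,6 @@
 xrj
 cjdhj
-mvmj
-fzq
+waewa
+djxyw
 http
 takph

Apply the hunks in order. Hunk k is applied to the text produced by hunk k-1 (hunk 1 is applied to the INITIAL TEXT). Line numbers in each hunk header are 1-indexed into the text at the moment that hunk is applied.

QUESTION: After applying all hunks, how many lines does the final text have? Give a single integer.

Answer: 8

Derivation:
Hunk 1: at line 3 remove [zcop,snewc] add [http] -> 5 lines: fjtn jmb owuk http takph
Hunk 2: at line 2 remove [owuk] add [mrbq,mvmj,fzq] -> 7 lines: fjtn jmb mrbq mvmj fzq http takph
Hunk 3: at line 1 remove [mrbq] add [xrj,cjdhj] -> 8 lines: fjtn jmb xrj cjdhj mvmj fzq http takph
Hunk 4: at line 3 remove [mvmj,fzq] add [waewa,djxyw] -> 8 lines: fjtn jmb xrj cjdhj waewa djxyw http takph
Final line count: 8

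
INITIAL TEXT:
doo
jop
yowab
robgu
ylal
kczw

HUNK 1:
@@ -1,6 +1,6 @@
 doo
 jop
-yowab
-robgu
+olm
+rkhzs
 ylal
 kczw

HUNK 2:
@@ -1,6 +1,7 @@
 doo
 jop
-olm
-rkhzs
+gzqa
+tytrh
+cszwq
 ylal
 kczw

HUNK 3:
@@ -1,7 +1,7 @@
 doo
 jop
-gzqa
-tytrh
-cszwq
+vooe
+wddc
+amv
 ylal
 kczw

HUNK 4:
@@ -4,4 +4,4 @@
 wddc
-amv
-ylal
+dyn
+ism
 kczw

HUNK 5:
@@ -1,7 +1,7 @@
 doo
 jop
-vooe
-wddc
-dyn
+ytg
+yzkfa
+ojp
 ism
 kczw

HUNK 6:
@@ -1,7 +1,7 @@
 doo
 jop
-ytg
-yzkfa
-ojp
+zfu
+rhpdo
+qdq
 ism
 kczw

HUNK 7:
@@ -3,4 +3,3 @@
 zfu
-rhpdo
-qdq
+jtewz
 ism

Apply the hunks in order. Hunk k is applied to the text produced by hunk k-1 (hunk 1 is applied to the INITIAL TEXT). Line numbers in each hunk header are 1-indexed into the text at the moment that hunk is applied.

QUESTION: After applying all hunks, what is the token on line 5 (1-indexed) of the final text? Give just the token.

Hunk 1: at line 1 remove [yowab,robgu] add [olm,rkhzs] -> 6 lines: doo jop olm rkhzs ylal kczw
Hunk 2: at line 1 remove [olm,rkhzs] add [gzqa,tytrh,cszwq] -> 7 lines: doo jop gzqa tytrh cszwq ylal kczw
Hunk 3: at line 1 remove [gzqa,tytrh,cszwq] add [vooe,wddc,amv] -> 7 lines: doo jop vooe wddc amv ylal kczw
Hunk 4: at line 4 remove [amv,ylal] add [dyn,ism] -> 7 lines: doo jop vooe wddc dyn ism kczw
Hunk 5: at line 1 remove [vooe,wddc,dyn] add [ytg,yzkfa,ojp] -> 7 lines: doo jop ytg yzkfa ojp ism kczw
Hunk 6: at line 1 remove [ytg,yzkfa,ojp] add [zfu,rhpdo,qdq] -> 7 lines: doo jop zfu rhpdo qdq ism kczw
Hunk 7: at line 3 remove [rhpdo,qdq] add [jtewz] -> 6 lines: doo jop zfu jtewz ism kczw
Final line 5: ism

Answer: ism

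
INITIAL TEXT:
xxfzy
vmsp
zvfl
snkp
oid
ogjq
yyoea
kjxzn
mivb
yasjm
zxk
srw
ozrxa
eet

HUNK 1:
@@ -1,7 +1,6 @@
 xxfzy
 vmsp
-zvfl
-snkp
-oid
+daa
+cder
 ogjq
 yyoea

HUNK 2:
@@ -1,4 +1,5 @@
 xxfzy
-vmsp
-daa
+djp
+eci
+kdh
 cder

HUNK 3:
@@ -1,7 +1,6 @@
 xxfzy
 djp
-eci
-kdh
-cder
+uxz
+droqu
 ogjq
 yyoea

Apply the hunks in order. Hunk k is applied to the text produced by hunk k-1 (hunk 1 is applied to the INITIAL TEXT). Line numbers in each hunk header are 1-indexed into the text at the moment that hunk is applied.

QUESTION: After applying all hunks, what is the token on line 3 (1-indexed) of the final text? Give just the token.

Answer: uxz

Derivation:
Hunk 1: at line 1 remove [zvfl,snkp,oid] add [daa,cder] -> 13 lines: xxfzy vmsp daa cder ogjq yyoea kjxzn mivb yasjm zxk srw ozrxa eet
Hunk 2: at line 1 remove [vmsp,daa] add [djp,eci,kdh] -> 14 lines: xxfzy djp eci kdh cder ogjq yyoea kjxzn mivb yasjm zxk srw ozrxa eet
Hunk 3: at line 1 remove [eci,kdh,cder] add [uxz,droqu] -> 13 lines: xxfzy djp uxz droqu ogjq yyoea kjxzn mivb yasjm zxk srw ozrxa eet
Final line 3: uxz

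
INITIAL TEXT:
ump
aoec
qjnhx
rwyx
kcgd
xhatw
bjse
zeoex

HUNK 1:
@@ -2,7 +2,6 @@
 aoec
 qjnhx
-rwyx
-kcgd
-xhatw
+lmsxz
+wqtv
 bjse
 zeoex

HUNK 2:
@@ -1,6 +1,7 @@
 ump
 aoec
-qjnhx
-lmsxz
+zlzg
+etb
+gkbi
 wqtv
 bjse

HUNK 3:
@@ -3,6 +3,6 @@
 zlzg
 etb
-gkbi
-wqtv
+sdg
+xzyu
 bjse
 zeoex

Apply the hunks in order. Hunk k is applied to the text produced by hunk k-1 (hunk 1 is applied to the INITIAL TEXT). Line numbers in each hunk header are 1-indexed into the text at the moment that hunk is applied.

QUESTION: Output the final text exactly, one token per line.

Answer: ump
aoec
zlzg
etb
sdg
xzyu
bjse
zeoex

Derivation:
Hunk 1: at line 2 remove [rwyx,kcgd,xhatw] add [lmsxz,wqtv] -> 7 lines: ump aoec qjnhx lmsxz wqtv bjse zeoex
Hunk 2: at line 1 remove [qjnhx,lmsxz] add [zlzg,etb,gkbi] -> 8 lines: ump aoec zlzg etb gkbi wqtv bjse zeoex
Hunk 3: at line 3 remove [gkbi,wqtv] add [sdg,xzyu] -> 8 lines: ump aoec zlzg etb sdg xzyu bjse zeoex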